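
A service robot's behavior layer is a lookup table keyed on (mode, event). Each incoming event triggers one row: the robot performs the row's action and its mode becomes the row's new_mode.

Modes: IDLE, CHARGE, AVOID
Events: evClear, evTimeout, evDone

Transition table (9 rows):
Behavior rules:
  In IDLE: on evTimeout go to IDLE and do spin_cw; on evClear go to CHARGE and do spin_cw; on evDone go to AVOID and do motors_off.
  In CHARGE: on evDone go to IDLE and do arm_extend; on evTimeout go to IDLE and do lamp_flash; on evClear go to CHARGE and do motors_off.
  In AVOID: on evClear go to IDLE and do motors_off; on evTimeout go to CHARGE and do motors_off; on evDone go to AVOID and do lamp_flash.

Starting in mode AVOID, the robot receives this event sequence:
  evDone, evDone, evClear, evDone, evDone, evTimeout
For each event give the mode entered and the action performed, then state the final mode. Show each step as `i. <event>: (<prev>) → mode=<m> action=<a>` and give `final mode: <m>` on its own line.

final mode: CHARGE

1. evDone: (AVOID) → mode=AVOID action=lamp_flash
2. evDone: (AVOID) → mode=AVOID action=lamp_flash
3. evClear: (AVOID) → mode=IDLE action=motors_off
4. evDone: (IDLE) → mode=AVOID action=motors_off
5. evDone: (AVOID) → mode=AVOID action=lamp_flash
6. evTimeout: (AVOID) → mode=CHARGE action=motors_off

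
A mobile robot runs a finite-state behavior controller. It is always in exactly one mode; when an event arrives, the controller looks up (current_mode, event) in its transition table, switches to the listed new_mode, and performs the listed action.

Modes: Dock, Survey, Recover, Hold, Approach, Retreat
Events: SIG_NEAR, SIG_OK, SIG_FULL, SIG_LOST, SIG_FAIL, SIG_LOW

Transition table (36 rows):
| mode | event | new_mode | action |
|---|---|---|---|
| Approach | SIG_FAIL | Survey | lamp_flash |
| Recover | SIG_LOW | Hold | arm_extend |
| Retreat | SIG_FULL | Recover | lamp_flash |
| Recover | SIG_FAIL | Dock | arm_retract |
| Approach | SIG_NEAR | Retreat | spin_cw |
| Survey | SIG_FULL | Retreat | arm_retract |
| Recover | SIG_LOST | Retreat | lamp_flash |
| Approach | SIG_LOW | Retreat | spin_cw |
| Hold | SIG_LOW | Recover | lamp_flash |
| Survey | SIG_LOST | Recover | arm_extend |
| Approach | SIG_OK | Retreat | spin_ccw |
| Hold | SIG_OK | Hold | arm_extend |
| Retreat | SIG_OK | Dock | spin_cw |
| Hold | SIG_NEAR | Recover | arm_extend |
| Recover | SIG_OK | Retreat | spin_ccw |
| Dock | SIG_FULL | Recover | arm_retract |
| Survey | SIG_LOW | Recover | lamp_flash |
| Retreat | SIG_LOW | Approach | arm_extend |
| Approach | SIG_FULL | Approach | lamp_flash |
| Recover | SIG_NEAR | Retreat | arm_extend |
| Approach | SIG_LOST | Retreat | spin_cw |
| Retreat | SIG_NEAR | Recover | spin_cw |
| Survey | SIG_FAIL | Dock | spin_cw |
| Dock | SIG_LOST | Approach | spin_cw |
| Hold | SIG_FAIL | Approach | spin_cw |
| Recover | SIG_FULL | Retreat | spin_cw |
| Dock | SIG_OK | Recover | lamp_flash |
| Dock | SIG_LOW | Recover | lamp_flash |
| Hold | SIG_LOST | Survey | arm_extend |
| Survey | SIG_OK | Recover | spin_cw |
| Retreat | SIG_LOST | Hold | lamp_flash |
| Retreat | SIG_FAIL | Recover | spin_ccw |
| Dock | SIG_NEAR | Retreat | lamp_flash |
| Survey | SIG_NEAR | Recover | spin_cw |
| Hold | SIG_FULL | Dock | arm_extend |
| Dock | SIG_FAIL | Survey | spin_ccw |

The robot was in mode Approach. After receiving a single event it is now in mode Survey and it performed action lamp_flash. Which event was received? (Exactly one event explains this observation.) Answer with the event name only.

SIG_FAIL

try SIG_NEAR: (Approach, SIG_NEAR) → (Retreat, spin_cw)
try SIG_OK: (Approach, SIG_OK) → (Retreat, spin_ccw)
try SIG_FULL: (Approach, SIG_FULL) → (Approach, lamp_flash)
try SIG_LOST: (Approach, SIG_LOST) → (Retreat, spin_cw)
try SIG_FAIL: (Approach, SIG_FAIL) → (Survey, lamp_flash)  ← matches
try SIG_LOW: (Approach, SIG_LOW) → (Retreat, spin_cw)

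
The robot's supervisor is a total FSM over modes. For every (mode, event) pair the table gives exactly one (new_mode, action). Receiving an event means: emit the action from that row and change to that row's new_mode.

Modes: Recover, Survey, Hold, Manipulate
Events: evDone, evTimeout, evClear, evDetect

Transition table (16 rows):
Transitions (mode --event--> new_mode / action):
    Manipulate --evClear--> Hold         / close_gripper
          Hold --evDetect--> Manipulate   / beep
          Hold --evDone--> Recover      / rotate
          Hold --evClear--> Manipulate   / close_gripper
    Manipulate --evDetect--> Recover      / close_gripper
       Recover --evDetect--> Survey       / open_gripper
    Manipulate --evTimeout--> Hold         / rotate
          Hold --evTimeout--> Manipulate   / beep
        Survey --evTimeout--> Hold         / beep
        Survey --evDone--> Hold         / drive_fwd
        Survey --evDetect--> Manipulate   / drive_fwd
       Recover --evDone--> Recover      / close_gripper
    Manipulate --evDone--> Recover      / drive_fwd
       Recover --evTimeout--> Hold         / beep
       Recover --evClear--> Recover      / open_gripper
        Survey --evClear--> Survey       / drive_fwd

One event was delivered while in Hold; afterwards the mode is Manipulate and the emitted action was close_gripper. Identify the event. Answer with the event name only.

evClear

try evDone: (Hold, evDone) → (Recover, rotate)
try evTimeout: (Hold, evTimeout) → (Manipulate, beep)
try evClear: (Hold, evClear) → (Manipulate, close_gripper)  ← matches
try evDetect: (Hold, evDetect) → (Manipulate, beep)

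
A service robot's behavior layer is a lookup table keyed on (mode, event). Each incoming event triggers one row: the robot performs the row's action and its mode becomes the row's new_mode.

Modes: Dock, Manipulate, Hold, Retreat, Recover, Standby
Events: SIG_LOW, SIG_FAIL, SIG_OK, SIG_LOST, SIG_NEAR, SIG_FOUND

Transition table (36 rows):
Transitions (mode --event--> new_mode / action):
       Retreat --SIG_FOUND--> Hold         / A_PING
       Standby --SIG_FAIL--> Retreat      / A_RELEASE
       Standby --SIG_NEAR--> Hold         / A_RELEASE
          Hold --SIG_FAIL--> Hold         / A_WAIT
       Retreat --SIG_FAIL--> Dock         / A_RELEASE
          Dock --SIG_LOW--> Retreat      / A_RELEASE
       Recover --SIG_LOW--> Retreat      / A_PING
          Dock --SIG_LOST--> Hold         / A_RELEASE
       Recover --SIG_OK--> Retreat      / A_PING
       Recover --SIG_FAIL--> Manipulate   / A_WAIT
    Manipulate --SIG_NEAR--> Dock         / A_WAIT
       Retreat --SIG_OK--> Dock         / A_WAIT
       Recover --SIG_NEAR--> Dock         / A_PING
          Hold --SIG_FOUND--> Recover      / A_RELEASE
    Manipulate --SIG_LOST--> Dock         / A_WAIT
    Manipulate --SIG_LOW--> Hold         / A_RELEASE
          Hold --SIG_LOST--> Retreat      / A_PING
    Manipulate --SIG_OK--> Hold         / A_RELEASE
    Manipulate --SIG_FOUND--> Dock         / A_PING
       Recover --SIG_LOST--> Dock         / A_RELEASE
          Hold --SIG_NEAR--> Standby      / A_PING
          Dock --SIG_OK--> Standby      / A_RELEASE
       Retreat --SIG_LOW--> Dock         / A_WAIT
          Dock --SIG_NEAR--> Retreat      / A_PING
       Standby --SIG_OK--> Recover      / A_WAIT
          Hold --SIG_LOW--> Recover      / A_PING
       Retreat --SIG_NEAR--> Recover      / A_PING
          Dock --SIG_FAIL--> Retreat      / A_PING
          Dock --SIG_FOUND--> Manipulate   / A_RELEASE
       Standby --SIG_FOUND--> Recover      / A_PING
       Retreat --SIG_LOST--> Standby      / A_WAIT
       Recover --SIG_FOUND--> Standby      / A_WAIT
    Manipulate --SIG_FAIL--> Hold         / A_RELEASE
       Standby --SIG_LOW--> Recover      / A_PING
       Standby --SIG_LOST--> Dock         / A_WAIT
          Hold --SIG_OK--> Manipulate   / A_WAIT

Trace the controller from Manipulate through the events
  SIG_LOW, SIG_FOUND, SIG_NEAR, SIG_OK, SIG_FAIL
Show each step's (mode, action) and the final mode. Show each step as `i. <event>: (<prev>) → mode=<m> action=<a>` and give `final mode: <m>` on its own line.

final mode: Retreat

1. SIG_LOW: (Manipulate) → mode=Hold action=A_RELEASE
2. SIG_FOUND: (Hold) → mode=Recover action=A_RELEASE
3. SIG_NEAR: (Recover) → mode=Dock action=A_PING
4. SIG_OK: (Dock) → mode=Standby action=A_RELEASE
5. SIG_FAIL: (Standby) → mode=Retreat action=A_RELEASE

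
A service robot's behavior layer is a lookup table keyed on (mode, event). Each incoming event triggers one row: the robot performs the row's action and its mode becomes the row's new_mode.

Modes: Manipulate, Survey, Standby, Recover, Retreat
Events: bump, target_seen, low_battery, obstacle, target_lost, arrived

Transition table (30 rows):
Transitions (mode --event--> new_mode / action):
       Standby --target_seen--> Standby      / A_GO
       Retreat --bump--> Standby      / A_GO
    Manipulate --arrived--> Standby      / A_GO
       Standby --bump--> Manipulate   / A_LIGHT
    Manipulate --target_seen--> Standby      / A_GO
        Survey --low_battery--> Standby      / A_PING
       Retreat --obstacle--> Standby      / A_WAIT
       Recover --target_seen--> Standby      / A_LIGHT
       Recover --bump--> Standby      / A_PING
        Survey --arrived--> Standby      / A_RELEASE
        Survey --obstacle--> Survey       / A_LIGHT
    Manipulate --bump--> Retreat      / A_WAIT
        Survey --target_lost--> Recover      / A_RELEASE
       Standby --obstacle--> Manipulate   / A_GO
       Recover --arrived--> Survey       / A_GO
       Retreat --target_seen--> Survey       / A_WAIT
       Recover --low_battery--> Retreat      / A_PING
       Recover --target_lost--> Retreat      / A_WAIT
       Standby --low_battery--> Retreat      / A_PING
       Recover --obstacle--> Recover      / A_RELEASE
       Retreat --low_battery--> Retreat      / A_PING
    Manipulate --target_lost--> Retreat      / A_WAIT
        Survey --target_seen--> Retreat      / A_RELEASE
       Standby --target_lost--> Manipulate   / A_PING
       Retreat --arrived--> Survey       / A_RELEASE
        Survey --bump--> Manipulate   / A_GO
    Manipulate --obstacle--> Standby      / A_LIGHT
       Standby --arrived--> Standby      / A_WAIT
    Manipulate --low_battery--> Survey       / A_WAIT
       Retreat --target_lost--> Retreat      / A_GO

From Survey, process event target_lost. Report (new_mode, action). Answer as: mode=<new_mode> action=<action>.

mode=Recover action=A_RELEASE

current mode = Survey; filter table to that mode:
  (Survey, low_battery) → (Standby, A_PING)
  (Survey, arrived) → (Standby, A_RELEASE)
  (Survey, obstacle) → (Survey, A_LIGHT)
  (Survey, target_lost) → (Recover, A_RELEASE)  ← event matches
  (Survey, target_seen) → (Retreat, A_RELEASE)
  (Survey, bump) → (Manipulate, A_GO)
event = target_lost selects (Recover, A_RELEASE)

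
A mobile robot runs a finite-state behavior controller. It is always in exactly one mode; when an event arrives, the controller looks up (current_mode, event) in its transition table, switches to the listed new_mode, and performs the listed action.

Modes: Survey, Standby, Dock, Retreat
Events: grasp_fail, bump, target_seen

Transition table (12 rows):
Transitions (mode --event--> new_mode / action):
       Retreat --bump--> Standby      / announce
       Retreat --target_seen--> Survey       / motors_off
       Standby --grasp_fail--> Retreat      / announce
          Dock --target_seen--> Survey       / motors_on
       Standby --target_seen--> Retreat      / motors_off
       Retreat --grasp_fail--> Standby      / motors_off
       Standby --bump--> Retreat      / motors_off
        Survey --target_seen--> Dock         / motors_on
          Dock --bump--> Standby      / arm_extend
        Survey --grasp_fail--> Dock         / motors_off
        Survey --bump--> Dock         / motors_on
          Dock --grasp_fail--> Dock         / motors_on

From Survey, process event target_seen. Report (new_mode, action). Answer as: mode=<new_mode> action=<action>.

current mode = Survey; filter table to that mode:
  (Survey, target_seen) → (Dock, motors_on)  ← event matches
  (Survey, grasp_fail) → (Dock, motors_off)
  (Survey, bump) → (Dock, motors_on)
event = target_seen selects (Dock, motors_on)

mode=Dock action=motors_on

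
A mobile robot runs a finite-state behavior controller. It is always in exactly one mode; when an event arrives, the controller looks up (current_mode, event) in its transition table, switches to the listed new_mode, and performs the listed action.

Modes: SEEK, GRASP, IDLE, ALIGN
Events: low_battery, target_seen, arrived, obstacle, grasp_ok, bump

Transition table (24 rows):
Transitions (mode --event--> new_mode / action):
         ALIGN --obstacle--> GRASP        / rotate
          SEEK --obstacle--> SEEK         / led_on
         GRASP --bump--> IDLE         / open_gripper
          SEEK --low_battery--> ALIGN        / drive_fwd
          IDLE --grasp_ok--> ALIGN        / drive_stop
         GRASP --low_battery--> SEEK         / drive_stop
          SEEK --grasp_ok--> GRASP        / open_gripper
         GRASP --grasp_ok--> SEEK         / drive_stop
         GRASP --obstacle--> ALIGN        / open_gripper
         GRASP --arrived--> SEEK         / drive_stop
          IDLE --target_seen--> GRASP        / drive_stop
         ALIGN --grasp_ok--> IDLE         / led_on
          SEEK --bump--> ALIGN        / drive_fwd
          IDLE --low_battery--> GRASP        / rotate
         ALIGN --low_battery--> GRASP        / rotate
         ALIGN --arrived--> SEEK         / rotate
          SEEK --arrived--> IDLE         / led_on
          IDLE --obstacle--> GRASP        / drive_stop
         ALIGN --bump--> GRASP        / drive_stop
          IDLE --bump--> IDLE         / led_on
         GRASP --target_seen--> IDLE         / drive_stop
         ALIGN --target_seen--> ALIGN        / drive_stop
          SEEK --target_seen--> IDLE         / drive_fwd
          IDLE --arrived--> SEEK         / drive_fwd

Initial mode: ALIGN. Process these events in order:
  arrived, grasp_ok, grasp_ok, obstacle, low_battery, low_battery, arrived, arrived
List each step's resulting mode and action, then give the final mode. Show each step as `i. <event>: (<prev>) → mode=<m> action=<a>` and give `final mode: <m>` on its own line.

1. arrived: (ALIGN) → mode=SEEK action=rotate
2. grasp_ok: (SEEK) → mode=GRASP action=open_gripper
3. grasp_ok: (GRASP) → mode=SEEK action=drive_stop
4. obstacle: (SEEK) → mode=SEEK action=led_on
5. low_battery: (SEEK) → mode=ALIGN action=drive_fwd
6. low_battery: (ALIGN) → mode=GRASP action=rotate
7. arrived: (GRASP) → mode=SEEK action=drive_stop
8. arrived: (SEEK) → mode=IDLE action=led_on

final mode: IDLE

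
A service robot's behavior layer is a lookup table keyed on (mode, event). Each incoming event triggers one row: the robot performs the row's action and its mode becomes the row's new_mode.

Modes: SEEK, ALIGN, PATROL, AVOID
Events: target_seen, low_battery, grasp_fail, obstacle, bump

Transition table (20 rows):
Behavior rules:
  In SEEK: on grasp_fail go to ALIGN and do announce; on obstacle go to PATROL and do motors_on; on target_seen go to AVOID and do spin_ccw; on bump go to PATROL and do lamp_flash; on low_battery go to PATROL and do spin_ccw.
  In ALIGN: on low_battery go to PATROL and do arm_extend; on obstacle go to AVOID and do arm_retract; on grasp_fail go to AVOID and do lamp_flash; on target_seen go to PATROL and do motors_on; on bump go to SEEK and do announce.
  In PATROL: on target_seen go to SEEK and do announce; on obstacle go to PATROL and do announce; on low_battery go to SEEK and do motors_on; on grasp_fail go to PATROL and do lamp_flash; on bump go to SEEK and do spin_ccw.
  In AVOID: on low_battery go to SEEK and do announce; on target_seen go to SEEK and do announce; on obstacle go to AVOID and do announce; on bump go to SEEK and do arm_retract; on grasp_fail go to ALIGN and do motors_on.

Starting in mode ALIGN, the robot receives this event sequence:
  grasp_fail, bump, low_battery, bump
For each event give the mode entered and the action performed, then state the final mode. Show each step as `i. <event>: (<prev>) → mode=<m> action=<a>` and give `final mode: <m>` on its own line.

1. grasp_fail: (ALIGN) → mode=AVOID action=lamp_flash
2. bump: (AVOID) → mode=SEEK action=arm_retract
3. low_battery: (SEEK) → mode=PATROL action=spin_ccw
4. bump: (PATROL) → mode=SEEK action=spin_ccw

final mode: SEEK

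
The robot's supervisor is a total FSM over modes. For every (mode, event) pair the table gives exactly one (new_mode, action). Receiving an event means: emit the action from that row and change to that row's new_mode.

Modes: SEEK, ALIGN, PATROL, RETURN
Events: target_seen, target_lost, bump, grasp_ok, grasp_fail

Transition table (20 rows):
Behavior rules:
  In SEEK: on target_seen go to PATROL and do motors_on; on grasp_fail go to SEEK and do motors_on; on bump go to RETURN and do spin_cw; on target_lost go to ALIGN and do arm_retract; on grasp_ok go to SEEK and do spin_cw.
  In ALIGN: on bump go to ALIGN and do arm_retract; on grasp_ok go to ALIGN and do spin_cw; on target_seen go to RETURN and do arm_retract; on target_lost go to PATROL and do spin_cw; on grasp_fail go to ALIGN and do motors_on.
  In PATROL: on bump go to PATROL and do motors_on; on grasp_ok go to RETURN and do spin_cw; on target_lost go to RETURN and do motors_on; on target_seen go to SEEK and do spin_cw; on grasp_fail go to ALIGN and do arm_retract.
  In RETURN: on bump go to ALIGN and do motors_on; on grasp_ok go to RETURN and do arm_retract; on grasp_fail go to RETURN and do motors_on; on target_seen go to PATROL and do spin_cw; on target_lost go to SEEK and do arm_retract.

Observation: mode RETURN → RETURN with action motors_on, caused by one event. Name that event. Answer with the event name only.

grasp_fail

try target_seen: (RETURN, target_seen) → (PATROL, spin_cw)
try target_lost: (RETURN, target_lost) → (SEEK, arm_retract)
try bump: (RETURN, bump) → (ALIGN, motors_on)
try grasp_ok: (RETURN, grasp_ok) → (RETURN, arm_retract)
try grasp_fail: (RETURN, grasp_fail) → (RETURN, motors_on)  ← matches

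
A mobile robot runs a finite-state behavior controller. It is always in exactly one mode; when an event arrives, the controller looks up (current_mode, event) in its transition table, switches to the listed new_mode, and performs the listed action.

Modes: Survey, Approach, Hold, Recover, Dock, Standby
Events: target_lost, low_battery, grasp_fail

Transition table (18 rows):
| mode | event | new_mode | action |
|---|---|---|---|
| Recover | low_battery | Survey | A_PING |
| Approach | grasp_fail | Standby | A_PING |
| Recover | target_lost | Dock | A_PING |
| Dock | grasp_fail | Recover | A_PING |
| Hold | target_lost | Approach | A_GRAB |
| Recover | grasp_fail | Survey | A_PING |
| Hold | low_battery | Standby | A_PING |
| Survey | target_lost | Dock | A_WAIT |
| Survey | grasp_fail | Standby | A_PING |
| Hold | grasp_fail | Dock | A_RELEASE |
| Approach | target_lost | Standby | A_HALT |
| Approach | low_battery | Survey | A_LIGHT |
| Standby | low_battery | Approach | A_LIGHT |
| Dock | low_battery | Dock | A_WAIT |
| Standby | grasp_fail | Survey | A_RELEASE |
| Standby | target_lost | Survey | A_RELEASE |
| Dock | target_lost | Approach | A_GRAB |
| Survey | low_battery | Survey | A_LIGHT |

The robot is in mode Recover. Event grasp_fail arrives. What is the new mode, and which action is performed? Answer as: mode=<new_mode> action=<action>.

mode=Survey action=A_PING

current mode = Recover; filter table to that mode:
  (Recover, low_battery) → (Survey, A_PING)
  (Recover, target_lost) → (Dock, A_PING)
  (Recover, grasp_fail) → (Survey, A_PING)  ← event matches
event = grasp_fail selects (Survey, A_PING)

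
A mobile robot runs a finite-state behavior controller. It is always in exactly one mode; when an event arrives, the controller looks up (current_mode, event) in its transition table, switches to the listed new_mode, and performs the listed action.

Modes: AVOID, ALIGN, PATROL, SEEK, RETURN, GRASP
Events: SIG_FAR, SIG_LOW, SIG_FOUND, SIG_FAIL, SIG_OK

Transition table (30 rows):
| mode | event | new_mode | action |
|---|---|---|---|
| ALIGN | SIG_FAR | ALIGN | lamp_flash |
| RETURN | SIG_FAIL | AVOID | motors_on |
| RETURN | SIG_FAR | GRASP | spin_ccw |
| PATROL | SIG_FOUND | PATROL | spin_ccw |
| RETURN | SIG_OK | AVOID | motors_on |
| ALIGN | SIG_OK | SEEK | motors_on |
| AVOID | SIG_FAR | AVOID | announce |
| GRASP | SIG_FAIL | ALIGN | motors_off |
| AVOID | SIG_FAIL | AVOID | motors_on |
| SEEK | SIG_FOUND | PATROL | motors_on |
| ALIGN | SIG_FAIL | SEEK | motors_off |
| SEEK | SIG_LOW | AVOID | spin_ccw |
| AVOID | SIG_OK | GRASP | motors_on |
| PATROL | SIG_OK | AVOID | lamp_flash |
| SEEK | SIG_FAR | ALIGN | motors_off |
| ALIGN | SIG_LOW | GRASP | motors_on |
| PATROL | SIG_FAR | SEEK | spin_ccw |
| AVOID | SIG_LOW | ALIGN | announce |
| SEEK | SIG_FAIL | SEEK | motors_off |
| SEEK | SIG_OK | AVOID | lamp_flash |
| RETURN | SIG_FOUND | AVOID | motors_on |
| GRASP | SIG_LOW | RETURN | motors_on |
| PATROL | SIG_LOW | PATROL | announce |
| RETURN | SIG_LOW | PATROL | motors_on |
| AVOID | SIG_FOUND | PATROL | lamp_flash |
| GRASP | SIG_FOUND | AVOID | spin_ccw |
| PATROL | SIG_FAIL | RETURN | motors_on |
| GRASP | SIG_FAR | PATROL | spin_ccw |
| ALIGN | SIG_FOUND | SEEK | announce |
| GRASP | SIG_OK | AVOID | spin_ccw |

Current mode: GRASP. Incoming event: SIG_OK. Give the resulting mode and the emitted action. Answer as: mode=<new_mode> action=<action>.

mode=AVOID action=spin_ccw

current mode = GRASP; filter table to that mode:
  (GRASP, SIG_FAIL) → (ALIGN, motors_off)
  (GRASP, SIG_LOW) → (RETURN, motors_on)
  (GRASP, SIG_FOUND) → (AVOID, spin_ccw)
  (GRASP, SIG_FAR) → (PATROL, spin_ccw)
  (GRASP, SIG_OK) → (AVOID, spin_ccw)  ← event matches
event = SIG_OK selects (AVOID, spin_ccw)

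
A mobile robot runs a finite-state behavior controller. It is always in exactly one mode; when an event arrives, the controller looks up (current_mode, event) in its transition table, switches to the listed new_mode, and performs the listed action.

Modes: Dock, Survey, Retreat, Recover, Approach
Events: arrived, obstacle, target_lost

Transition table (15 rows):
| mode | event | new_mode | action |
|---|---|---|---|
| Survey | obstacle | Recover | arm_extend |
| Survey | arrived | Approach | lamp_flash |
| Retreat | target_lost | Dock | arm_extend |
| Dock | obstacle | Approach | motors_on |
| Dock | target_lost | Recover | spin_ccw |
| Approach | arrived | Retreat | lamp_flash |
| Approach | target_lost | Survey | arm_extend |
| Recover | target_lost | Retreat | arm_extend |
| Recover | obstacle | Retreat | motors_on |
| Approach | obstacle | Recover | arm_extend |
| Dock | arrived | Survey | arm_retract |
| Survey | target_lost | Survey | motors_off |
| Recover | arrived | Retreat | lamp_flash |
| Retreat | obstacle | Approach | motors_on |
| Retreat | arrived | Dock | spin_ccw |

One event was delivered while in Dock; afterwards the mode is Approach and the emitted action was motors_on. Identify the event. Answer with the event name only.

obstacle

try arrived: (Dock, arrived) → (Survey, arm_retract)
try obstacle: (Dock, obstacle) → (Approach, motors_on)  ← matches
try target_lost: (Dock, target_lost) → (Recover, spin_ccw)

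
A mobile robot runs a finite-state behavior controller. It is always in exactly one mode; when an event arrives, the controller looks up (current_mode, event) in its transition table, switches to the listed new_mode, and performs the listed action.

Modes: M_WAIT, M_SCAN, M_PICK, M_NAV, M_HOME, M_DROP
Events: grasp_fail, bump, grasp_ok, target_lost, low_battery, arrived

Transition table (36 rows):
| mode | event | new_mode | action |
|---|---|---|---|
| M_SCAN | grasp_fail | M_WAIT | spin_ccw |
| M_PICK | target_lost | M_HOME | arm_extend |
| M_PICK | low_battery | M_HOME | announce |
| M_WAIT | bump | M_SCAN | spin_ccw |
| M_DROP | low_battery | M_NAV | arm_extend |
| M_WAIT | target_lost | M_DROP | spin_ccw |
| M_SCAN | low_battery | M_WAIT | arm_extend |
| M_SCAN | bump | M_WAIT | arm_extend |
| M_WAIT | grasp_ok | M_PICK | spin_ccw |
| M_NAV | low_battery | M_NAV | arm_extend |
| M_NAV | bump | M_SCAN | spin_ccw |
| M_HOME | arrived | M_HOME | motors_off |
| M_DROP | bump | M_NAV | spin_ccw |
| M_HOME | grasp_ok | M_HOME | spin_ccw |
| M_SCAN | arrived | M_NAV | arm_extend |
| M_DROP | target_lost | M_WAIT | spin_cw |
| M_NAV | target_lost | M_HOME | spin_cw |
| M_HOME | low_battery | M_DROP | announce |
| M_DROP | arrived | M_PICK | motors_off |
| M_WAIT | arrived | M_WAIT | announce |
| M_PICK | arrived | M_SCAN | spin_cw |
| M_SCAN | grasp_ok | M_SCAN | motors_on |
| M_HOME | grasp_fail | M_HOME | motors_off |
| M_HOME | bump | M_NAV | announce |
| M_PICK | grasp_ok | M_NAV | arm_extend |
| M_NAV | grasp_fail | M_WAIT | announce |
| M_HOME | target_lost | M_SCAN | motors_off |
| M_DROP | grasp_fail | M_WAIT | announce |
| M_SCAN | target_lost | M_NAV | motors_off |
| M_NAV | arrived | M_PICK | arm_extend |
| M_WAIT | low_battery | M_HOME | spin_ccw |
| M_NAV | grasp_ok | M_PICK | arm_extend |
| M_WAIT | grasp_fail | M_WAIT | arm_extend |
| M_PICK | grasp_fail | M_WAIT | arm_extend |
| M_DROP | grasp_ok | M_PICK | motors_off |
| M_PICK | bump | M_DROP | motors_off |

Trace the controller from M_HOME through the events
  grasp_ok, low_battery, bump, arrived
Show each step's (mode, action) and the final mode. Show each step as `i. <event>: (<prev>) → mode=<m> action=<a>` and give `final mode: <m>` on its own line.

1. grasp_ok: (M_HOME) → mode=M_HOME action=spin_ccw
2. low_battery: (M_HOME) → mode=M_DROP action=announce
3. bump: (M_DROP) → mode=M_NAV action=spin_ccw
4. arrived: (M_NAV) → mode=M_PICK action=arm_extend

final mode: M_PICK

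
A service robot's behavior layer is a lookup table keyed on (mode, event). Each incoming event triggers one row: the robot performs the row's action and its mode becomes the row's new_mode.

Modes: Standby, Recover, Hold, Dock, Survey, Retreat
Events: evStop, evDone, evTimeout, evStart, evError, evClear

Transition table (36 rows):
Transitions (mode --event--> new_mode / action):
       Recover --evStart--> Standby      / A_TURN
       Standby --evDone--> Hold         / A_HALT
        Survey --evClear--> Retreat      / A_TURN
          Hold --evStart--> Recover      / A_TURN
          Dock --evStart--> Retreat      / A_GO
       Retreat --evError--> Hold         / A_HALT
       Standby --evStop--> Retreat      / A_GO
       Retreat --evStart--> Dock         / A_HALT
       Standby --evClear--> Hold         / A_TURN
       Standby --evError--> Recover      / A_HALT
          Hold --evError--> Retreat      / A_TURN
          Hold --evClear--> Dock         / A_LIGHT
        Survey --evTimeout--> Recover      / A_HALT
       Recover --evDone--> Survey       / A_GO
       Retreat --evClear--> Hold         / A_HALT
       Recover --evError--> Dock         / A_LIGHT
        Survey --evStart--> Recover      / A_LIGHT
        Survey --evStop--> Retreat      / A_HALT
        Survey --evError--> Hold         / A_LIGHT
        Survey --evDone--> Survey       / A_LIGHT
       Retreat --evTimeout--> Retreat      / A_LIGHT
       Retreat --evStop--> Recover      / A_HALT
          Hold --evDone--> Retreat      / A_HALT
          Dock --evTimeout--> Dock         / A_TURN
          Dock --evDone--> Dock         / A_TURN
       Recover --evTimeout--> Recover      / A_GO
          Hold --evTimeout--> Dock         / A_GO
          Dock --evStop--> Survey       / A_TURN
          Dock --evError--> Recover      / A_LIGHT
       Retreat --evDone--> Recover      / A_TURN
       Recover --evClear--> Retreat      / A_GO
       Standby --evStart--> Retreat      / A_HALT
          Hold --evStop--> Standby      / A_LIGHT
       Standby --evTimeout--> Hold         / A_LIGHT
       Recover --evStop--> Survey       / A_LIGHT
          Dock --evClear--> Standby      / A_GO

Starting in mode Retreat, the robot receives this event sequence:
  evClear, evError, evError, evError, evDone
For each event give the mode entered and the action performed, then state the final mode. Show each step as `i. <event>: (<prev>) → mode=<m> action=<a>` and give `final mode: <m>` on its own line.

final mode: Recover

1. evClear: (Retreat) → mode=Hold action=A_HALT
2. evError: (Hold) → mode=Retreat action=A_TURN
3. evError: (Retreat) → mode=Hold action=A_HALT
4. evError: (Hold) → mode=Retreat action=A_TURN
5. evDone: (Retreat) → mode=Recover action=A_TURN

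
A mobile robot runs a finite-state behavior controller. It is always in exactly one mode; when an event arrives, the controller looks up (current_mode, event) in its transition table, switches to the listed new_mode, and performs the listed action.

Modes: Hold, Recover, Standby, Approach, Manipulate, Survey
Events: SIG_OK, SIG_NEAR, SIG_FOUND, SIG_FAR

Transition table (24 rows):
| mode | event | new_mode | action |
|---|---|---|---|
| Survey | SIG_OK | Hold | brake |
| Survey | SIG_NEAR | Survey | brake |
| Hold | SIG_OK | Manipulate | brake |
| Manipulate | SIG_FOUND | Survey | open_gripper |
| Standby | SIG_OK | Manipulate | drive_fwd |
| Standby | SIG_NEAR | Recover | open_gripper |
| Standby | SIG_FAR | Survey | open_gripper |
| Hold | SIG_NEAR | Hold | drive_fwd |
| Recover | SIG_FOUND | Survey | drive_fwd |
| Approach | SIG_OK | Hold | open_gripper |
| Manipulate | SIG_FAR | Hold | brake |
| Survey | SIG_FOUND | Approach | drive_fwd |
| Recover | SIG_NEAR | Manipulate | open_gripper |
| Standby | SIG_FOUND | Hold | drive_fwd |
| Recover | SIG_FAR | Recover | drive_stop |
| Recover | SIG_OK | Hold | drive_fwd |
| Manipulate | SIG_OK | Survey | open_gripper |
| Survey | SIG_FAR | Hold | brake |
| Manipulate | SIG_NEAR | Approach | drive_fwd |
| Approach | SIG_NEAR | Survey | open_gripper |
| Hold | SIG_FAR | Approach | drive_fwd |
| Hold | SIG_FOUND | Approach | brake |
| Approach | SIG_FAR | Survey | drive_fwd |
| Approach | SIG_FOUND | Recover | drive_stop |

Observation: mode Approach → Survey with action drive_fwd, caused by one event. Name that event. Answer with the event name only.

try SIG_OK: (Approach, SIG_OK) → (Hold, open_gripper)
try SIG_NEAR: (Approach, SIG_NEAR) → (Survey, open_gripper)
try SIG_FOUND: (Approach, SIG_FOUND) → (Recover, drive_stop)
try SIG_FAR: (Approach, SIG_FAR) → (Survey, drive_fwd)  ← matches

SIG_FAR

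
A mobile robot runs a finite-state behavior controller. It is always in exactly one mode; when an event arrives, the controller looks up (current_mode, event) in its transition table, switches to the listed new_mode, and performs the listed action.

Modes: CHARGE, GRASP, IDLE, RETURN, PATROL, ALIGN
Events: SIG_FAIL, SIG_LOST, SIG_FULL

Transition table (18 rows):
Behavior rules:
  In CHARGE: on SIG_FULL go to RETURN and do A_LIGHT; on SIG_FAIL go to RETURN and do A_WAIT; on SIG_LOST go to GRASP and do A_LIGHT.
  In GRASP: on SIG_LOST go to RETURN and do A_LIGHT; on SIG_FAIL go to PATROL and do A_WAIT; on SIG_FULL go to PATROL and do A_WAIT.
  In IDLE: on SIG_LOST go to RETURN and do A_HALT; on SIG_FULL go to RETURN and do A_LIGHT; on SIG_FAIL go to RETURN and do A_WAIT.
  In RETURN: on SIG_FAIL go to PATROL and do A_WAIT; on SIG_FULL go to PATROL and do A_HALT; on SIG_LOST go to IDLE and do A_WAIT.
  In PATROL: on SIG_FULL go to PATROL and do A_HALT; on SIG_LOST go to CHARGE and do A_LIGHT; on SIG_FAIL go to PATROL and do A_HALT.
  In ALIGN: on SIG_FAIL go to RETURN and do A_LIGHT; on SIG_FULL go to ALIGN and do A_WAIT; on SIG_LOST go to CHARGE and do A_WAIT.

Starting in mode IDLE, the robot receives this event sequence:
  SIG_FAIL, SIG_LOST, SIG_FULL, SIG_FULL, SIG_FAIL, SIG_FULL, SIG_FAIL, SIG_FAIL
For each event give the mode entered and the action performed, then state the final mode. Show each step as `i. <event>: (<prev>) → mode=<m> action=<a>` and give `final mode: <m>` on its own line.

final mode: PATROL

1. SIG_FAIL: (IDLE) → mode=RETURN action=A_WAIT
2. SIG_LOST: (RETURN) → mode=IDLE action=A_WAIT
3. SIG_FULL: (IDLE) → mode=RETURN action=A_LIGHT
4. SIG_FULL: (RETURN) → mode=PATROL action=A_HALT
5. SIG_FAIL: (PATROL) → mode=PATROL action=A_HALT
6. SIG_FULL: (PATROL) → mode=PATROL action=A_HALT
7. SIG_FAIL: (PATROL) → mode=PATROL action=A_HALT
8. SIG_FAIL: (PATROL) → mode=PATROL action=A_HALT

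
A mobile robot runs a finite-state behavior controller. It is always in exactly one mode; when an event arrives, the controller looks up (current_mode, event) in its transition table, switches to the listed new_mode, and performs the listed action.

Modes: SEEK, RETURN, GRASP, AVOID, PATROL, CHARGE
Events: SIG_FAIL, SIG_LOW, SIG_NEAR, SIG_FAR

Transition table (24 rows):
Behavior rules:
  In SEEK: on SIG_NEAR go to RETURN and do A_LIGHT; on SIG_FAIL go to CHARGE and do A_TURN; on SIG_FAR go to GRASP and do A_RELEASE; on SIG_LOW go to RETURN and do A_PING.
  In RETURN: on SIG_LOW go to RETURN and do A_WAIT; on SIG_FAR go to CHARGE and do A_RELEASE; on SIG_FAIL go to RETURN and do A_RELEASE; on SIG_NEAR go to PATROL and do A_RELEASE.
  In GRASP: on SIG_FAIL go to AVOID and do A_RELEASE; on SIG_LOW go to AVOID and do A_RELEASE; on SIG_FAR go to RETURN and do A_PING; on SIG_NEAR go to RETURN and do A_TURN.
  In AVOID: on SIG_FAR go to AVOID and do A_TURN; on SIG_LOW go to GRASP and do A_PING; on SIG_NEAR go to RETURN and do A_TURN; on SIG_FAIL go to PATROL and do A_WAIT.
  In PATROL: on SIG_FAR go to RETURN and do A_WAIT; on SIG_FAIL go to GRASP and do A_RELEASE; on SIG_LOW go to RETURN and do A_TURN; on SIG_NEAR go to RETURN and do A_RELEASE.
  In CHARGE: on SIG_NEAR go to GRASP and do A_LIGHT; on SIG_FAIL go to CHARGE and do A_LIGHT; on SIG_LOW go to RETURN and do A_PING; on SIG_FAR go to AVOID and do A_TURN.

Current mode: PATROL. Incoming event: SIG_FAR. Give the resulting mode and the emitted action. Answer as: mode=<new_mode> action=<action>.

mode=RETURN action=A_WAIT

current mode = PATROL; filter table to that mode:
  (PATROL, SIG_FAR) → (RETURN, A_WAIT)  ← event matches
  (PATROL, SIG_FAIL) → (GRASP, A_RELEASE)
  (PATROL, SIG_LOW) → (RETURN, A_TURN)
  (PATROL, SIG_NEAR) → (RETURN, A_RELEASE)
event = SIG_FAR selects (RETURN, A_WAIT)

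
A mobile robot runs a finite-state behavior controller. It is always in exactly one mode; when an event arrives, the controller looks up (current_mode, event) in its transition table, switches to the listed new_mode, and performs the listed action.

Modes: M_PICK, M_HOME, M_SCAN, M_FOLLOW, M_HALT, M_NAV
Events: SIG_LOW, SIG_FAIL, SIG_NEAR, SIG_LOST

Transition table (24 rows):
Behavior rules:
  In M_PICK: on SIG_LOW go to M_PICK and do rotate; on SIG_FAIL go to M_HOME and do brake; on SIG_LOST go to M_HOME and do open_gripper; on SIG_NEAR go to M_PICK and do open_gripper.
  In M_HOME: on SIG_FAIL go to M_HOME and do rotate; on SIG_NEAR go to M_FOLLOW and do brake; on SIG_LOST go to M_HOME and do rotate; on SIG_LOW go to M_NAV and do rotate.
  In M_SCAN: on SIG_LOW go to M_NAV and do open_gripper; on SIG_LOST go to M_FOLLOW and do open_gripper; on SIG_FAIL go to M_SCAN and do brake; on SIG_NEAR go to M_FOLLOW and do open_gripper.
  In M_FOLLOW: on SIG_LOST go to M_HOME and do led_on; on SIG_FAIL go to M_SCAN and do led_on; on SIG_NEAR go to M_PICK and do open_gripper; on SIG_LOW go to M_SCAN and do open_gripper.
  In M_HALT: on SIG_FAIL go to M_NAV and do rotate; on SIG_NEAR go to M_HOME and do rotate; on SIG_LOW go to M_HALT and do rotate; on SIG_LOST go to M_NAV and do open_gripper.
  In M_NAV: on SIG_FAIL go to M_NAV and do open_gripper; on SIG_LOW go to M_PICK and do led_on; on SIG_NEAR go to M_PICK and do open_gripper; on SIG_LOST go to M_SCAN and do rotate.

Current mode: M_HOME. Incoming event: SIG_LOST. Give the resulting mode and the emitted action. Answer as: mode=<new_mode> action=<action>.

current mode = M_HOME; filter table to that mode:
  (M_HOME, SIG_FAIL) → (M_HOME, rotate)
  (M_HOME, SIG_NEAR) → (M_FOLLOW, brake)
  (M_HOME, SIG_LOST) → (M_HOME, rotate)  ← event matches
  (M_HOME, SIG_LOW) → (M_NAV, rotate)
event = SIG_LOST selects (M_HOME, rotate)

mode=M_HOME action=rotate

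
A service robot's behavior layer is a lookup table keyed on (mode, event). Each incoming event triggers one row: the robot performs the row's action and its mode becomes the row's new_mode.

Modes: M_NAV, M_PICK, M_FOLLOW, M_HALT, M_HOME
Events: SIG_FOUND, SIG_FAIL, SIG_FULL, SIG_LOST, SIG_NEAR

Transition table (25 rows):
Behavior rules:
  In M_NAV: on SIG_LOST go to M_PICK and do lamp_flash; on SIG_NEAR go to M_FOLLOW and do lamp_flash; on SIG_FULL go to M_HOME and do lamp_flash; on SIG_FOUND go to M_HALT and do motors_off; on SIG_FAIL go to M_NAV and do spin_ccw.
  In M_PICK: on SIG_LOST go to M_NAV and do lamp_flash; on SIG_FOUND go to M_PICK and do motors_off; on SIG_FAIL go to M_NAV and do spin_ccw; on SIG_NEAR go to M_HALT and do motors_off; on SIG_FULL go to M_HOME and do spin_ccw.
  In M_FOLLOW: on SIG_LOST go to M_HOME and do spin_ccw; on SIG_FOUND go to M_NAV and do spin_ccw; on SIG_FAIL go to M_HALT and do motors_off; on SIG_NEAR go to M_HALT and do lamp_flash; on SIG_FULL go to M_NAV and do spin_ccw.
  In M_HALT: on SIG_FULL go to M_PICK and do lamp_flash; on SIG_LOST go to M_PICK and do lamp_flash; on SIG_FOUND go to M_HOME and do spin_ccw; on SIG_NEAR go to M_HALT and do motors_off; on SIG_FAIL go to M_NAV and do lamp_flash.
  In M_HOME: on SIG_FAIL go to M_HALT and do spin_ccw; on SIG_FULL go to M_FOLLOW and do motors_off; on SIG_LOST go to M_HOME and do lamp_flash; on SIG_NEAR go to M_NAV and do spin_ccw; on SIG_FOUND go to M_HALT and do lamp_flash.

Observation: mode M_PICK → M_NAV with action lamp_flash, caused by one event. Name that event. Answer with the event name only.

try SIG_FOUND: (M_PICK, SIG_FOUND) → (M_PICK, motors_off)
try SIG_FAIL: (M_PICK, SIG_FAIL) → (M_NAV, spin_ccw)
try SIG_FULL: (M_PICK, SIG_FULL) → (M_HOME, spin_ccw)
try SIG_LOST: (M_PICK, SIG_LOST) → (M_NAV, lamp_flash)  ← matches
try SIG_NEAR: (M_PICK, SIG_NEAR) → (M_HALT, motors_off)

SIG_LOST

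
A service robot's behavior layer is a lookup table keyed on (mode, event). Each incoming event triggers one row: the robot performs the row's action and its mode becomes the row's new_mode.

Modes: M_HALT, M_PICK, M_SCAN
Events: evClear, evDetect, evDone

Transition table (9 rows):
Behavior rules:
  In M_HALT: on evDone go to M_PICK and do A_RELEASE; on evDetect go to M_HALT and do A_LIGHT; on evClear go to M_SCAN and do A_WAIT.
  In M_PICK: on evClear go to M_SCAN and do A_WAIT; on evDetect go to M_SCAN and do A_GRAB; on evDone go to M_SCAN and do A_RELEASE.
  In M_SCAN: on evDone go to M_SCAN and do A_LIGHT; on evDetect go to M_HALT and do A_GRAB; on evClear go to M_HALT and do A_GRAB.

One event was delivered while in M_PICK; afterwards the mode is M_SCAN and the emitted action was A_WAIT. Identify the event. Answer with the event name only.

evClear

try evClear: (M_PICK, evClear) → (M_SCAN, A_WAIT)  ← matches
try evDetect: (M_PICK, evDetect) → (M_SCAN, A_GRAB)
try evDone: (M_PICK, evDone) → (M_SCAN, A_RELEASE)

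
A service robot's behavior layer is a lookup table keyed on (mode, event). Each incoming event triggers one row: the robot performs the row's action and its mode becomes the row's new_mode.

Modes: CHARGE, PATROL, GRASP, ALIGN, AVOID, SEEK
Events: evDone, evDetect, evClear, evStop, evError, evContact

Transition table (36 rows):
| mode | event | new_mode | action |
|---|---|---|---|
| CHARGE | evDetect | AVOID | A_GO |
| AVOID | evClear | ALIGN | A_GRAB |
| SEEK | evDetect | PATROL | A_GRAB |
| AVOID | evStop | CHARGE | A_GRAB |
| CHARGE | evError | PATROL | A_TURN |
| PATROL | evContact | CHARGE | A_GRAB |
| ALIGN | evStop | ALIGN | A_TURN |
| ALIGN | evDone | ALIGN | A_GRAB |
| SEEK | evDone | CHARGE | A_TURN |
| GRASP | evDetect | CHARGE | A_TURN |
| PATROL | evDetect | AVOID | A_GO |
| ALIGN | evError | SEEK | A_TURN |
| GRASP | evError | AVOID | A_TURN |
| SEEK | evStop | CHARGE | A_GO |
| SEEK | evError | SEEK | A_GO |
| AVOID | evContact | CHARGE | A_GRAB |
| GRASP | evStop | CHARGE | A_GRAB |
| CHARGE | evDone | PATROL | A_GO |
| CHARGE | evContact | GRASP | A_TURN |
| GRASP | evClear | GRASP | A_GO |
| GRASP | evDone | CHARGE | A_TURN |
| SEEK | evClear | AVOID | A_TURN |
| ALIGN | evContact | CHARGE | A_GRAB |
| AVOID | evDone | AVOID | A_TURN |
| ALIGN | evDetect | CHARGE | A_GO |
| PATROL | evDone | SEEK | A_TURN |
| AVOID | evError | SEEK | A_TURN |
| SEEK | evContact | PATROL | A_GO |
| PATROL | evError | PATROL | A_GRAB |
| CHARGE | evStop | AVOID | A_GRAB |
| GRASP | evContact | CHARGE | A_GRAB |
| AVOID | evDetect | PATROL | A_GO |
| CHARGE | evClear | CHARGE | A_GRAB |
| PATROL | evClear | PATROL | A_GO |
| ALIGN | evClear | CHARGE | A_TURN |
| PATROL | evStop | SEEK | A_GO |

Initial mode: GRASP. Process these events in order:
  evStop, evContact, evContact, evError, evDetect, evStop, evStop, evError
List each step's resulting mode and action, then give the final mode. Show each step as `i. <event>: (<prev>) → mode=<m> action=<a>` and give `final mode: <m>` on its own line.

final mode: SEEK

1. evStop: (GRASP) → mode=CHARGE action=A_GRAB
2. evContact: (CHARGE) → mode=GRASP action=A_TURN
3. evContact: (GRASP) → mode=CHARGE action=A_GRAB
4. evError: (CHARGE) → mode=PATROL action=A_TURN
5. evDetect: (PATROL) → mode=AVOID action=A_GO
6. evStop: (AVOID) → mode=CHARGE action=A_GRAB
7. evStop: (CHARGE) → mode=AVOID action=A_GRAB
8. evError: (AVOID) → mode=SEEK action=A_TURN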